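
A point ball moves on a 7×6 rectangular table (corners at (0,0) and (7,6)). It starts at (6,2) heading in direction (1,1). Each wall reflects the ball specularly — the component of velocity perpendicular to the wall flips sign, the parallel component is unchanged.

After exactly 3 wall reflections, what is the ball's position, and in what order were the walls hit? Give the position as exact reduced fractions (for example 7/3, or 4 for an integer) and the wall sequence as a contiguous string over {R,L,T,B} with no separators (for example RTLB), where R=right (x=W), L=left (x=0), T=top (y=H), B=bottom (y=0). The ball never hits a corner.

Final position: (0,2)
Wall sequence: RTL

1. t=1 → R at (7,3); v=(-1,1)
2. t=3 → T at (4,6); v=(-1,-1)
3. t=4 → L at (0,2); v=(1,-1)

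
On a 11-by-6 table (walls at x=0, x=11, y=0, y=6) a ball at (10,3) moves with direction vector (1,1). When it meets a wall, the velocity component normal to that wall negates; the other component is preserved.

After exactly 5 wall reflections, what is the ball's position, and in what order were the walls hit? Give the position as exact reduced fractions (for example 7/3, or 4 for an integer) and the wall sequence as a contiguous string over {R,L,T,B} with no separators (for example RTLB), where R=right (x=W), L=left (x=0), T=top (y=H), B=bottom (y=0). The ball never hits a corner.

1. t=1 → R at (11,4); v=(-1,1)
2. t=2 → T at (9,6); v=(-1,-1)
3. t=6 → B at (3,0); v=(-1,1)
4. t=3 → L at (0,3); v=(1,1)
5. t=3 → T at (3,6); v=(1,-1)

Final position: (3,6)
Wall sequence: RTBLT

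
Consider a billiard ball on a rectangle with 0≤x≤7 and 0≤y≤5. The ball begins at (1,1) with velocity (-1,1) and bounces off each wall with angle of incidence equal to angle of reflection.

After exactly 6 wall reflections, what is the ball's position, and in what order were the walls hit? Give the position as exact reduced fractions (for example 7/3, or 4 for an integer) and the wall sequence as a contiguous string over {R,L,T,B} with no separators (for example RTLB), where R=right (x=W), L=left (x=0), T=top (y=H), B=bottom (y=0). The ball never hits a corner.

Final position: (0,4)
Wall sequence: LTRBTL

1. t=1 → L at (0,2); v=(1,1)
2. t=3 → T at (3,5); v=(1,-1)
3. t=4 → R at (7,1); v=(-1,-1)
4. t=1 → B at (6,0); v=(-1,1)
5. t=5 → T at (1,5); v=(-1,-1)
6. t=1 → L at (0,4); v=(1,-1)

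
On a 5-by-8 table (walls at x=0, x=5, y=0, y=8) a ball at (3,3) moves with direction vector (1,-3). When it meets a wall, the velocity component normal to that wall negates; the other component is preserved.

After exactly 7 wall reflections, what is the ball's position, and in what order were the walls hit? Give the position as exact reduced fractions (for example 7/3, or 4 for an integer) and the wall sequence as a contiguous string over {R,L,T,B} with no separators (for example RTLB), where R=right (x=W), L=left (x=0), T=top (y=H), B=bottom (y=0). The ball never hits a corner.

Final position: (14/3,0)
Wall sequence: BRTBLTB

1. t=1 → B at (4,0); v=(1,3)
2. t=1 → R at (5,3); v=(-1,3)
3. t=5/3 → T at (10/3,8); v=(-1,-3)
4. t=8/3 → B at (2/3,0); v=(-1,3)
5. t=2/3 → L at (0,2); v=(1,3)
6. t=2 → T at (2,8); v=(1,-3)
7. t=8/3 → B at (14/3,0); v=(1,3)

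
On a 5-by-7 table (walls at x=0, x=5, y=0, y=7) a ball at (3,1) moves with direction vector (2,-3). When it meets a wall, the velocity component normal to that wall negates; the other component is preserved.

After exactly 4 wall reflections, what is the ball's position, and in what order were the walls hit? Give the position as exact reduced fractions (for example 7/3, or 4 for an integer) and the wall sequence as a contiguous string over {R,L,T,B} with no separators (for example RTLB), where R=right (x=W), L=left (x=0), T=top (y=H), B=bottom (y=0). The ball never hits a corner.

Final position: (0,9/2)
Wall sequence: BRTL

1. t=1/3 → B at (11/3,0); v=(2,3)
2. t=2/3 → R at (5,2); v=(-2,3)
3. t=5/3 → T at (5/3,7); v=(-2,-3)
4. t=5/6 → L at (0,9/2); v=(2,-3)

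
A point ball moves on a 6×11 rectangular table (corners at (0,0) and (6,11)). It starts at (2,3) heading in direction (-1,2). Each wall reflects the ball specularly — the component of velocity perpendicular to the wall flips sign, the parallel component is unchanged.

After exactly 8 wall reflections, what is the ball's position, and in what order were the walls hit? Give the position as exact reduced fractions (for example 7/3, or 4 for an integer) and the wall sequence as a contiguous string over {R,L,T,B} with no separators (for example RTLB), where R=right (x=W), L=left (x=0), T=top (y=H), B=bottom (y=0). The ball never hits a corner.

Final position: (11/2,0)
Wall sequence: LTRBLTRB

1. t=2 → L at (0,7); v=(1,2)
2. t=2 → T at (2,11); v=(1,-2)
3. t=4 → R at (6,3); v=(-1,-2)
4. t=3/2 → B at (9/2,0); v=(-1,2)
5. t=9/2 → L at (0,9); v=(1,2)
6. t=1 → T at (1,11); v=(1,-2)
7. t=5 → R at (6,1); v=(-1,-2)
8. t=1/2 → B at (11/2,0); v=(-1,2)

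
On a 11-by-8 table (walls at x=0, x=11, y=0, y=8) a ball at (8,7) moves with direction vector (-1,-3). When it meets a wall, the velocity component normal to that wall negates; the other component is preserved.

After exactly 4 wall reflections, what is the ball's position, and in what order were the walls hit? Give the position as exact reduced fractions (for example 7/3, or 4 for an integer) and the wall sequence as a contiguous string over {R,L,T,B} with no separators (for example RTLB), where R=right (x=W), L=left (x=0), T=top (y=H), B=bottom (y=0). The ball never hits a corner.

1. t=7/3 → B at (17/3,0); v=(-1,3)
2. t=8/3 → T at (3,8); v=(-1,-3)
3. t=8/3 → B at (1/3,0); v=(-1,3)
4. t=1/3 → L at (0,1); v=(1,3)

Final position: (0,1)
Wall sequence: BTBL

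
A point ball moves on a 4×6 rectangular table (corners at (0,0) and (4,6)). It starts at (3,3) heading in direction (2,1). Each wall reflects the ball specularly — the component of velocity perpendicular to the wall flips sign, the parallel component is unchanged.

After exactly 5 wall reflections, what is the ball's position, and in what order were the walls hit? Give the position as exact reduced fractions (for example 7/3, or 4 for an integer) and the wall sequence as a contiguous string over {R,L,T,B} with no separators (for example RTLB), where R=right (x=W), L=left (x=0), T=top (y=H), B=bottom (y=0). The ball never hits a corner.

Final position: (0,5/2)
Wall sequence: RLTRL

1. t=1/2 → R at (4,7/2); v=(-2,1)
2. t=2 → L at (0,11/2); v=(2,1)
3. t=1/2 → T at (1,6); v=(2,-1)
4. t=3/2 → R at (4,9/2); v=(-2,-1)
5. t=2 → L at (0,5/2); v=(2,-1)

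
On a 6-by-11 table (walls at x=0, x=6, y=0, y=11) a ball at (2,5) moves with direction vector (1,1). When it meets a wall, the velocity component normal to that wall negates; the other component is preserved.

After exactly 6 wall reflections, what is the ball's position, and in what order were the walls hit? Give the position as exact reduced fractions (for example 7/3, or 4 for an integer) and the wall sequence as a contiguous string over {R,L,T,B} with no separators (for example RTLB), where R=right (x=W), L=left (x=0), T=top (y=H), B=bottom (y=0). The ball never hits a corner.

1. t=4 → R at (6,9); v=(-1,1)
2. t=2 → T at (4,11); v=(-1,-1)
3. t=4 → L at (0,7); v=(1,-1)
4. t=6 → R at (6,1); v=(-1,-1)
5. t=1 → B at (5,0); v=(-1,1)
6. t=5 → L at (0,5); v=(1,1)

Final position: (0,5)
Wall sequence: RTLRBL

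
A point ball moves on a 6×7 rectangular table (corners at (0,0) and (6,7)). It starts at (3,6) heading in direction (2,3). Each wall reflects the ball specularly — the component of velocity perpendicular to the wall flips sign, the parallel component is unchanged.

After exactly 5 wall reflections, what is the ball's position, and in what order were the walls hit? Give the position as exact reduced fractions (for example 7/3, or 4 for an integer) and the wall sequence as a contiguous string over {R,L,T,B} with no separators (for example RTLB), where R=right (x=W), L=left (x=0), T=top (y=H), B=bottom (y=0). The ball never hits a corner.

Final position: (1,7)
Wall sequence: TRBLT

1. t=1/3 → T at (11/3,7); v=(2,-3)
2. t=7/6 → R at (6,7/2); v=(-2,-3)
3. t=7/6 → B at (11/3,0); v=(-2,3)
4. t=11/6 → L at (0,11/2); v=(2,3)
5. t=1/2 → T at (1,7); v=(2,-3)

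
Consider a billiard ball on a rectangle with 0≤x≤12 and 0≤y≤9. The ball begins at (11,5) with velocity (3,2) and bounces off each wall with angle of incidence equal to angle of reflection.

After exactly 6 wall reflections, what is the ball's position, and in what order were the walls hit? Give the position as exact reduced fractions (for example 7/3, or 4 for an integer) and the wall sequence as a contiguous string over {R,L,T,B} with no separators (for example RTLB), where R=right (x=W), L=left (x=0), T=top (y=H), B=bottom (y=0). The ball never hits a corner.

Final position: (4,9)
Wall sequence: RTLBRT

1. t=1/3 → R at (12,17/3); v=(-3,2)
2. t=5/3 → T at (7,9); v=(-3,-2)
3. t=7/3 → L at (0,13/3); v=(3,-2)
4. t=13/6 → B at (13/2,0); v=(3,2)
5. t=11/6 → R at (12,11/3); v=(-3,2)
6. t=8/3 → T at (4,9); v=(-3,-2)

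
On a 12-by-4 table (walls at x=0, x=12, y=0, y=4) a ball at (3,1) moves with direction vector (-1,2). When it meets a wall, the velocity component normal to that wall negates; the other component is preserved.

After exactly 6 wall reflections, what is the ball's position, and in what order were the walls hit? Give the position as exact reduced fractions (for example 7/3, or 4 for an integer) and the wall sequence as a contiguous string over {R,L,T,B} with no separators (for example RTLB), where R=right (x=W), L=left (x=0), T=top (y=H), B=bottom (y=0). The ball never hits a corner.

1. t=3/2 → T at (3/2,4); v=(-1,-2)
2. t=3/2 → L at (0,1); v=(1,-2)
3. t=1/2 → B at (1/2,0); v=(1,2)
4. t=2 → T at (5/2,4); v=(1,-2)
5. t=2 → B at (9/2,0); v=(1,2)
6. t=2 → T at (13/2,4); v=(1,-2)

Final position: (13/2,4)
Wall sequence: TLBTBT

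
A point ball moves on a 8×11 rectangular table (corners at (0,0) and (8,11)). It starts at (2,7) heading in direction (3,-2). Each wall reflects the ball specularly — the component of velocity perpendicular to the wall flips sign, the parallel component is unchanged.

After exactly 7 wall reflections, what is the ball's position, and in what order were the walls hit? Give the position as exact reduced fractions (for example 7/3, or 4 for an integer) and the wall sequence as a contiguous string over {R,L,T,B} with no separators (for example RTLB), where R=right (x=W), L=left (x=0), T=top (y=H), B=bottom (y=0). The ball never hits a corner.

Final position: (8,11/3)
Wall sequence: RBLRTLR

1. t=2 → R at (8,3); v=(-3,-2)
2. t=3/2 → B at (7/2,0); v=(-3,2)
3. t=7/6 → L at (0,7/3); v=(3,2)
4. t=8/3 → R at (8,23/3); v=(-3,2)
5. t=5/3 → T at (3,11); v=(-3,-2)
6. t=1 → L at (0,9); v=(3,-2)
7. t=8/3 → R at (8,11/3); v=(-3,-2)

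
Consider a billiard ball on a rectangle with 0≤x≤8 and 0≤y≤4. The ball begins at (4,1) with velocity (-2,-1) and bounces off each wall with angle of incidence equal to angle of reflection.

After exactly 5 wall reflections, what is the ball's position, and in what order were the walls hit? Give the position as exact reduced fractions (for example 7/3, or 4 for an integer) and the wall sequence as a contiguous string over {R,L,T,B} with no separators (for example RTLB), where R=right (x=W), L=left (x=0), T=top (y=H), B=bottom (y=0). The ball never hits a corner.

Final position: (2,0)
Wall sequence: BLTRB

1. t=1 → B at (2,0); v=(-2,1)
2. t=1 → L at (0,1); v=(2,1)
3. t=3 → T at (6,4); v=(2,-1)
4. t=1 → R at (8,3); v=(-2,-1)
5. t=3 → B at (2,0); v=(-2,1)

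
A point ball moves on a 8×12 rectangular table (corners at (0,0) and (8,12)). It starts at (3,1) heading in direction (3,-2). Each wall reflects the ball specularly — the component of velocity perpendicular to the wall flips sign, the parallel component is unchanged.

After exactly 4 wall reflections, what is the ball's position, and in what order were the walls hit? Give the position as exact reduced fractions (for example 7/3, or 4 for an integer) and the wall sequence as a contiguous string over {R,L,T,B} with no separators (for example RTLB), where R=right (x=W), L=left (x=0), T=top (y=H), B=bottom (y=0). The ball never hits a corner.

1. t=1/2 → B at (9/2,0); v=(3,2)
2. t=7/6 → R at (8,7/3); v=(-3,2)
3. t=8/3 → L at (0,23/3); v=(3,2)
4. t=13/6 → T at (13/2,12); v=(3,-2)

Final position: (13/2,12)
Wall sequence: BRLT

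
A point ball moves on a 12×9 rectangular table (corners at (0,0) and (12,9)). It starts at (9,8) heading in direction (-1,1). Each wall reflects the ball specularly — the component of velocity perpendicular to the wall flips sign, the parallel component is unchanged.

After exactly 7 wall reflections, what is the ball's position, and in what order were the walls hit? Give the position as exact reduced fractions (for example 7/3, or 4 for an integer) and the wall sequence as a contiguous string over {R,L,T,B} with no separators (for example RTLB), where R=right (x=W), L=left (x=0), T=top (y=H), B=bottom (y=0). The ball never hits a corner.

1. t=1 → T at (8,9); v=(-1,-1)
2. t=8 → L at (0,1); v=(1,-1)
3. t=1 → B at (1,0); v=(1,1)
4. t=9 → T at (10,9); v=(1,-1)
5. t=2 → R at (12,7); v=(-1,-1)
6. t=7 → B at (5,0); v=(-1,1)
7. t=5 → L at (0,5); v=(1,1)

Final position: (0,5)
Wall sequence: TLBTRBL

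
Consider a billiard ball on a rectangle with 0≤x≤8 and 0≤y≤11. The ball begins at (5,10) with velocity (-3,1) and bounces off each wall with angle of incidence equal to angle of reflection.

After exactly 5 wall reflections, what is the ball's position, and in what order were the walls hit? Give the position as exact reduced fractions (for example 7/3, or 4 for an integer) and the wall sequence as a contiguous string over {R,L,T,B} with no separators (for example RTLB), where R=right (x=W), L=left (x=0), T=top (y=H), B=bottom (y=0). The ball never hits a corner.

1. t=1 → T at (2,11); v=(-3,-1)
2. t=2/3 → L at (0,31/3); v=(3,-1)
3. t=8/3 → R at (8,23/3); v=(-3,-1)
4. t=8/3 → L at (0,5); v=(3,-1)
5. t=8/3 → R at (8,7/3); v=(-3,-1)

Final position: (8,7/3)
Wall sequence: TLRLR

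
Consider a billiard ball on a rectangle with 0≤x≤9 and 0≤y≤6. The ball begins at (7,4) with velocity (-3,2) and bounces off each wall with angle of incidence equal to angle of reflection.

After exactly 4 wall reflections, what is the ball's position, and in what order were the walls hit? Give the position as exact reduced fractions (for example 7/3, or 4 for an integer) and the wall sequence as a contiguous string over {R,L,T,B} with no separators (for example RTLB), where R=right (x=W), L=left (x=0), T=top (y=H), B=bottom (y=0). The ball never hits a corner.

1. t=1 → T at (4,6); v=(-3,-2)
2. t=4/3 → L at (0,10/3); v=(3,-2)
3. t=5/3 → B at (5,0); v=(3,2)
4. t=4/3 → R at (9,8/3); v=(-3,2)

Final position: (9,8/3)
Wall sequence: TLBR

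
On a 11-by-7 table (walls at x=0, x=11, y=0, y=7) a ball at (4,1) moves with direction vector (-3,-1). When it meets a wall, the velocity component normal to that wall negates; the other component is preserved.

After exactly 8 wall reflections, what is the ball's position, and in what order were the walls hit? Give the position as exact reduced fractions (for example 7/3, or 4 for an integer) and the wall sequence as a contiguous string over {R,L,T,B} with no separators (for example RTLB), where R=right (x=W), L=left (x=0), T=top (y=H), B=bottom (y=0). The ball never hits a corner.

Final position: (0,1)
Wall sequence: BLRTLRBL

1. t=1 → B at (1,0); v=(-3,1)
2. t=1/3 → L at (0,1/3); v=(3,1)
3. t=11/3 → R at (11,4); v=(-3,1)
4. t=3 → T at (2,7); v=(-3,-1)
5. t=2/3 → L at (0,19/3); v=(3,-1)
6. t=11/3 → R at (11,8/3); v=(-3,-1)
7. t=8/3 → B at (3,0); v=(-3,1)
8. t=1 → L at (0,1); v=(3,1)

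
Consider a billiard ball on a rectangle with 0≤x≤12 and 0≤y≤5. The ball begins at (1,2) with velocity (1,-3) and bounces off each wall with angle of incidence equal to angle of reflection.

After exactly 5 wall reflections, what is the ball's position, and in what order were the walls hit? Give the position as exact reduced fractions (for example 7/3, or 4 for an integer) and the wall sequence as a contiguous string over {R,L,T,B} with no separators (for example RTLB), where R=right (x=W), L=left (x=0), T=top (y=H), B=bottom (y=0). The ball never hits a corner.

1. t=2/3 → B at (5/3,0); v=(1,3)
2. t=5/3 → T at (10/3,5); v=(1,-3)
3. t=5/3 → B at (5,0); v=(1,3)
4. t=5/3 → T at (20/3,5); v=(1,-3)
5. t=5/3 → B at (25/3,0); v=(1,3)

Final position: (25/3,0)
Wall sequence: BTBTB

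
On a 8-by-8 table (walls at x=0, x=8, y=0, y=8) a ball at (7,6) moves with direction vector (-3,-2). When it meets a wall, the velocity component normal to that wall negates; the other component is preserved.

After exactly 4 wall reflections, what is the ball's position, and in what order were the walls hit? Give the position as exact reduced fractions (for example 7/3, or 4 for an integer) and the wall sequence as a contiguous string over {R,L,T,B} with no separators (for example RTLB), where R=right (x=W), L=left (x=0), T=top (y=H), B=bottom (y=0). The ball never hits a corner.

1. t=7/3 → L at (0,4/3); v=(3,-2)
2. t=2/3 → B at (2,0); v=(3,2)
3. t=2 → R at (8,4); v=(-3,2)
4. t=2 → T at (2,8); v=(-3,-2)

Final position: (2,8)
Wall sequence: LBRT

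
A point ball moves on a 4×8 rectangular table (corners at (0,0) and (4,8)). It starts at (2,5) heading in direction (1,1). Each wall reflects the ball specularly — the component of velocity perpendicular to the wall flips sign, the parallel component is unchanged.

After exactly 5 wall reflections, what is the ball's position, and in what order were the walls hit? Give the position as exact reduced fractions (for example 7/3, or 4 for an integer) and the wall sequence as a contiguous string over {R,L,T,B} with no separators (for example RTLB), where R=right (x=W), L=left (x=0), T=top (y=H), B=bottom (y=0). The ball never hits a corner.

1. t=2 → R at (4,7); v=(-1,1)
2. t=1 → T at (3,8); v=(-1,-1)
3. t=3 → L at (0,5); v=(1,-1)
4. t=4 → R at (4,1); v=(-1,-1)
5. t=1 → B at (3,0); v=(-1,1)

Final position: (3,0)
Wall sequence: RTLRB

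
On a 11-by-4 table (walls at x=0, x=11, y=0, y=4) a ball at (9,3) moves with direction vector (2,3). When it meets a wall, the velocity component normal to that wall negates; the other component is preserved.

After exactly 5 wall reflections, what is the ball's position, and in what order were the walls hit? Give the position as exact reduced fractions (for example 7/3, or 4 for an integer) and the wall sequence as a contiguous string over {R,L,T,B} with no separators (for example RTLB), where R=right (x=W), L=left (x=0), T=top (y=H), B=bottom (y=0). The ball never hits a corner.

Final position: (13/3,0)
Wall sequence: TRBTB

1. t=1/3 → T at (29/3,4); v=(2,-3)
2. t=2/3 → R at (11,2); v=(-2,-3)
3. t=2/3 → B at (29/3,0); v=(-2,3)
4. t=4/3 → T at (7,4); v=(-2,-3)
5. t=4/3 → B at (13/3,0); v=(-2,3)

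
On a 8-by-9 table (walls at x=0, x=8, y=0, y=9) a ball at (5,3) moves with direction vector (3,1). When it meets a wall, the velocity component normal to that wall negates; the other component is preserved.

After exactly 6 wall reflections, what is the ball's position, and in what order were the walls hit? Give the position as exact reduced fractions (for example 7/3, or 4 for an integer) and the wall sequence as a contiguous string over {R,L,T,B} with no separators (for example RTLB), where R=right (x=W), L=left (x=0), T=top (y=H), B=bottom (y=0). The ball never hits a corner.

Final position: (8,10/3)
Wall sequence: RLTRLR

1. t=1 → R at (8,4); v=(-3,1)
2. t=8/3 → L at (0,20/3); v=(3,1)
3. t=7/3 → T at (7,9); v=(3,-1)
4. t=1/3 → R at (8,26/3); v=(-3,-1)
5. t=8/3 → L at (0,6); v=(3,-1)
6. t=8/3 → R at (8,10/3); v=(-3,-1)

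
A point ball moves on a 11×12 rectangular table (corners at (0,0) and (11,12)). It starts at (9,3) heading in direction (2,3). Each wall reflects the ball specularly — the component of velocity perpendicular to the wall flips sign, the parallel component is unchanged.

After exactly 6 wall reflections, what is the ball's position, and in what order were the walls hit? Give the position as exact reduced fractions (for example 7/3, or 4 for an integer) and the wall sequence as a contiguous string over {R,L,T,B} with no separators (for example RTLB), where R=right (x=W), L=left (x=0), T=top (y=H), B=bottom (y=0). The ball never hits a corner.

1. t=1 → R at (11,6); v=(-2,3)
2. t=2 → T at (7,12); v=(-2,-3)
3. t=7/2 → L at (0,3/2); v=(2,-3)
4. t=1/2 → B at (1,0); v=(2,3)
5. t=4 → T at (9,12); v=(2,-3)
6. t=1 → R at (11,9); v=(-2,-3)

Final position: (11,9)
Wall sequence: RTLBTR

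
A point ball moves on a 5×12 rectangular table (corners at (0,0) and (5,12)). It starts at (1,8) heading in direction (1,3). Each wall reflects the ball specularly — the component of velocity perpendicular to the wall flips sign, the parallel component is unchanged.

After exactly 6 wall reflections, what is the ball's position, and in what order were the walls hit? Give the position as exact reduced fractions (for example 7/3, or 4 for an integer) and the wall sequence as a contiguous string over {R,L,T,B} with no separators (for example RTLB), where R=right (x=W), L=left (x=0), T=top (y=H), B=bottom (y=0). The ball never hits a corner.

Final position: (13/3,0)
Wall sequence: TRBLTB

1. t=4/3 → T at (7/3,12); v=(1,-3)
2. t=8/3 → R at (5,4); v=(-1,-3)
3. t=4/3 → B at (11/3,0); v=(-1,3)
4. t=11/3 → L at (0,11); v=(1,3)
5. t=1/3 → T at (1/3,12); v=(1,-3)
6. t=4 → B at (13/3,0); v=(1,3)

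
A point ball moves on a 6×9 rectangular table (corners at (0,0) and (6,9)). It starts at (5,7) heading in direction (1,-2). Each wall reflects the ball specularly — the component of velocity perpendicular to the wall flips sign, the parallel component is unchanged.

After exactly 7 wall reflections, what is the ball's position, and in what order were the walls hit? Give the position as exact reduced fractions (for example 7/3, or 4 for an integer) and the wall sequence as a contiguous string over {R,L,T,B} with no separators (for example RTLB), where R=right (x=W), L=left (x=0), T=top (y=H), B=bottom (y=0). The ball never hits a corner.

Final position: (2,9)
Wall sequence: RBLTBRT

1. t=1 → R at (6,5); v=(-1,-2)
2. t=5/2 → B at (7/2,0); v=(-1,2)
3. t=7/2 → L at (0,7); v=(1,2)
4. t=1 → T at (1,9); v=(1,-2)
5. t=9/2 → B at (11/2,0); v=(1,2)
6. t=1/2 → R at (6,1); v=(-1,2)
7. t=4 → T at (2,9); v=(-1,-2)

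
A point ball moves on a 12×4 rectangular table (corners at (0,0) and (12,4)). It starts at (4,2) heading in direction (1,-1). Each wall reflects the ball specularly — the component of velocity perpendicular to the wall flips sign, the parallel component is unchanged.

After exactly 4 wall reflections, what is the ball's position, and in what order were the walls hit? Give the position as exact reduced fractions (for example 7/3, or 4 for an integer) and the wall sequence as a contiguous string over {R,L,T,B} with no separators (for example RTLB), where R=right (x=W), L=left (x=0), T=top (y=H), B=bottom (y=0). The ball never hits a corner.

Final position: (10,0)
Wall sequence: BTRB

1. t=2 → B at (6,0); v=(1,1)
2. t=4 → T at (10,4); v=(1,-1)
3. t=2 → R at (12,2); v=(-1,-1)
4. t=2 → B at (10,0); v=(-1,1)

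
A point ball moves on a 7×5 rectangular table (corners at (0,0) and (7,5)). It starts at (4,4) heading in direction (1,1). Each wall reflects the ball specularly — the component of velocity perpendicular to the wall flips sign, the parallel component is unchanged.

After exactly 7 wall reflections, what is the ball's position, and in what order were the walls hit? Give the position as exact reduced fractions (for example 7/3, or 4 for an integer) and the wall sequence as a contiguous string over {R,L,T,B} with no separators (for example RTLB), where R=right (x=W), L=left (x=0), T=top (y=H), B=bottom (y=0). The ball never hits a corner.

Final position: (7,1)
Wall sequence: TRBLTBR

1. t=1 → T at (5,5); v=(1,-1)
2. t=2 → R at (7,3); v=(-1,-1)
3. t=3 → B at (4,0); v=(-1,1)
4. t=4 → L at (0,4); v=(1,1)
5. t=1 → T at (1,5); v=(1,-1)
6. t=5 → B at (6,0); v=(1,1)
7. t=1 → R at (7,1); v=(-1,1)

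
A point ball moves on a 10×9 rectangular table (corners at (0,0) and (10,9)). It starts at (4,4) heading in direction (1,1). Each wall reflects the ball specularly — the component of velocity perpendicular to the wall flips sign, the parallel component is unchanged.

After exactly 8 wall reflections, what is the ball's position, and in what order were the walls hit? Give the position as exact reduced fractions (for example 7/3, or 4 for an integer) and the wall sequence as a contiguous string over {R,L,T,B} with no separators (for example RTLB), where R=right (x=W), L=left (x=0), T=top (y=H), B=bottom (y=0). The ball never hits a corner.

1. t=5 → T at (9,9); v=(1,-1)
2. t=1 → R at (10,8); v=(-1,-1)
3. t=8 → B at (2,0); v=(-1,1)
4. t=2 → L at (0,2); v=(1,1)
5. t=7 → T at (7,9); v=(1,-1)
6. t=3 → R at (10,6); v=(-1,-1)
7. t=6 → B at (4,0); v=(-1,1)
8. t=4 → L at (0,4); v=(1,1)

Final position: (0,4)
Wall sequence: TRBLTRBL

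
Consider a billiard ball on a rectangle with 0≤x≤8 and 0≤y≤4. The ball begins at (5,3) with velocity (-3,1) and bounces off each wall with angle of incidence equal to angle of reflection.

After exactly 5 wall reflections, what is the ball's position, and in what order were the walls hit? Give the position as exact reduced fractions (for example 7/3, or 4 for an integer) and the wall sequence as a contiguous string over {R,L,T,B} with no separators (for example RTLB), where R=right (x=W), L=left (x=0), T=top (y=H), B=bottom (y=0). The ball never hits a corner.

1. t=1 → T at (2,4); v=(-3,-1)
2. t=2/3 → L at (0,10/3); v=(3,-1)
3. t=8/3 → R at (8,2/3); v=(-3,-1)
4. t=2/3 → B at (6,0); v=(-3,1)
5. t=2 → L at (0,2); v=(3,1)

Final position: (0,2)
Wall sequence: TLRBL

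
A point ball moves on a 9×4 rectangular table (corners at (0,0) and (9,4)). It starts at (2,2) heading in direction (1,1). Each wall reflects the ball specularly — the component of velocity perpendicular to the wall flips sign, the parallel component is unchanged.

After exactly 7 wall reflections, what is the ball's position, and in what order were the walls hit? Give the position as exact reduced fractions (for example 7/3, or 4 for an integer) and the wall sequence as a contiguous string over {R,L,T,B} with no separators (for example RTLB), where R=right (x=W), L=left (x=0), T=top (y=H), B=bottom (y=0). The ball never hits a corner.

1. t=2 → T at (4,4); v=(1,-1)
2. t=4 → B at (8,0); v=(1,1)
3. t=1 → R at (9,1); v=(-1,1)
4. t=3 → T at (6,4); v=(-1,-1)
5. t=4 → B at (2,0); v=(-1,1)
6. t=2 → L at (0,2); v=(1,1)
7. t=2 → T at (2,4); v=(1,-1)

Final position: (2,4)
Wall sequence: TBRTBLT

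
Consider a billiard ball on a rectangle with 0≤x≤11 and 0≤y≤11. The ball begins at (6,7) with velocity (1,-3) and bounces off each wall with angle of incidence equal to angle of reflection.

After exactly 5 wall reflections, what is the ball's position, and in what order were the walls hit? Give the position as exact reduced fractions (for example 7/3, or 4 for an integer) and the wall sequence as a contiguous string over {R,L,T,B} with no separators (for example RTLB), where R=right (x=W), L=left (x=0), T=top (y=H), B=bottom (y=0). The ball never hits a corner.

Final position: (8/3,11)
Wall sequence: BRTBT

1. t=7/3 → B at (25/3,0); v=(1,3)
2. t=8/3 → R at (11,8); v=(-1,3)
3. t=1 → T at (10,11); v=(-1,-3)
4. t=11/3 → B at (19/3,0); v=(-1,3)
5. t=11/3 → T at (8/3,11); v=(-1,-3)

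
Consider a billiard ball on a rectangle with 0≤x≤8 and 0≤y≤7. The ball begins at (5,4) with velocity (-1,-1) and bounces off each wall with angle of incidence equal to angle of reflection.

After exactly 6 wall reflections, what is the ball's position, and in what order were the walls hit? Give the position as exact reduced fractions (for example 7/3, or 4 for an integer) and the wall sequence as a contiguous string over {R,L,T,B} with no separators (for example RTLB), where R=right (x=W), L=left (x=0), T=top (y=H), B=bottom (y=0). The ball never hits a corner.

1. t=4 → B at (1,0); v=(-1,1)
2. t=1 → L at (0,1); v=(1,1)
3. t=6 → T at (6,7); v=(1,-1)
4. t=2 → R at (8,5); v=(-1,-1)
5. t=5 → B at (3,0); v=(-1,1)
6. t=3 → L at (0,3); v=(1,1)

Final position: (0,3)
Wall sequence: BLTRBL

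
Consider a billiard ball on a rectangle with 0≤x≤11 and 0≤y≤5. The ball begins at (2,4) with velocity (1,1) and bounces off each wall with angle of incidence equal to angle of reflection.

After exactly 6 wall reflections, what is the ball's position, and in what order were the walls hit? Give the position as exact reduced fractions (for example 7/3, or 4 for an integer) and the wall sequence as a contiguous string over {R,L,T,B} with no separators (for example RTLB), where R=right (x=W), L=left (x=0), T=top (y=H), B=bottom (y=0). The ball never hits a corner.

Final position: (0,4)
Wall sequence: TBRTBL

1. t=1 → T at (3,5); v=(1,-1)
2. t=5 → B at (8,0); v=(1,1)
3. t=3 → R at (11,3); v=(-1,1)
4. t=2 → T at (9,5); v=(-1,-1)
5. t=5 → B at (4,0); v=(-1,1)
6. t=4 → L at (0,4); v=(1,1)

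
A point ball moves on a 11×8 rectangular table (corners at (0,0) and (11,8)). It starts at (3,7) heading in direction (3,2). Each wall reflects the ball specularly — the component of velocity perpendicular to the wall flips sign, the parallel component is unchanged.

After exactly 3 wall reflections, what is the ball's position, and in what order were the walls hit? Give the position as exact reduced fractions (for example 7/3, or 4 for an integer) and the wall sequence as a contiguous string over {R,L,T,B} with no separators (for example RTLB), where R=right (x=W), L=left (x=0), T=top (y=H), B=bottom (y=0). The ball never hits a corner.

1. t=1/2 → T at (9/2,8); v=(3,-2)
2. t=13/6 → R at (11,11/3); v=(-3,-2)
3. t=11/6 → B at (11/2,0); v=(-3,2)

Final position: (11/2,0)
Wall sequence: TRB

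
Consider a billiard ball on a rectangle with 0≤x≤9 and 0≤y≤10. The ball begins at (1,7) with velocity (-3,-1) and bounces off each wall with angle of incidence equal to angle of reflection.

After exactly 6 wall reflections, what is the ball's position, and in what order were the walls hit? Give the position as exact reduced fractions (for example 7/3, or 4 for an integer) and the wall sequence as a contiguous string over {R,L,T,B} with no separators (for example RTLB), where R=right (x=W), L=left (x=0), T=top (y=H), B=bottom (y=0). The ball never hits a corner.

Final position: (0,16/3)
Wall sequence: LRLBRL

1. t=1/3 → L at (0,20/3); v=(3,-1)
2. t=3 → R at (9,11/3); v=(-3,-1)
3. t=3 → L at (0,2/3); v=(3,-1)
4. t=2/3 → B at (2,0); v=(3,1)
5. t=7/3 → R at (9,7/3); v=(-3,1)
6. t=3 → L at (0,16/3); v=(3,1)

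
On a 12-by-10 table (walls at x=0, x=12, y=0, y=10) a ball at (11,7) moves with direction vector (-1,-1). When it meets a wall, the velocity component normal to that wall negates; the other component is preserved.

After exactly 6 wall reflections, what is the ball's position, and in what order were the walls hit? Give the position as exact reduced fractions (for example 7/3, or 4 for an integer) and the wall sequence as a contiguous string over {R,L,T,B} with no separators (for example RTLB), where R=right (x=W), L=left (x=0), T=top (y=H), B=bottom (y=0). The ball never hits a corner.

Final position: (0,8)
Wall sequence: BLTRBL

1. t=7 → B at (4,0); v=(-1,1)
2. t=4 → L at (0,4); v=(1,1)
3. t=6 → T at (6,10); v=(1,-1)
4. t=6 → R at (12,4); v=(-1,-1)
5. t=4 → B at (8,0); v=(-1,1)
6. t=8 → L at (0,8); v=(1,1)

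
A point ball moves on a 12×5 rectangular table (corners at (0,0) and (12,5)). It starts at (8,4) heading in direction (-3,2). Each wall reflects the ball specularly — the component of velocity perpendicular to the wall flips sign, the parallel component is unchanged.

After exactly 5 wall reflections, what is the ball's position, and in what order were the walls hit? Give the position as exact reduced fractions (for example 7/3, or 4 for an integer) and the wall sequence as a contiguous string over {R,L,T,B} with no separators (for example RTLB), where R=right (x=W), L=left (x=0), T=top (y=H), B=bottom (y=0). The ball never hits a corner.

Final position: (12,8/3)
Wall sequence: TLBTR

1. t=1/2 → T at (13/2,5); v=(-3,-2)
2. t=13/6 → L at (0,2/3); v=(3,-2)
3. t=1/3 → B at (1,0); v=(3,2)
4. t=5/2 → T at (17/2,5); v=(3,-2)
5. t=7/6 → R at (12,8/3); v=(-3,-2)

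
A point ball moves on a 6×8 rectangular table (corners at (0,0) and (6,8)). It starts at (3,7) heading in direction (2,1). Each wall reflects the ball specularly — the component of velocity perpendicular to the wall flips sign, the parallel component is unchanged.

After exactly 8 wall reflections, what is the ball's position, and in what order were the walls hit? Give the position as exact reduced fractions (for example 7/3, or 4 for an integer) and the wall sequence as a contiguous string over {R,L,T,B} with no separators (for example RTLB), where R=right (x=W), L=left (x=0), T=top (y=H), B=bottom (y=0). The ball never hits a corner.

1. t=1 → T at (5,8); v=(2,-1)
2. t=1/2 → R at (6,15/2); v=(-2,-1)
3. t=3 → L at (0,9/2); v=(2,-1)
4. t=3 → R at (6,3/2); v=(-2,-1)
5. t=3/2 → B at (3,0); v=(-2,1)
6. t=3/2 → L at (0,3/2); v=(2,1)
7. t=3 → R at (6,9/2); v=(-2,1)
8. t=3 → L at (0,15/2); v=(2,1)

Final position: (0,15/2)
Wall sequence: TRLRBLRL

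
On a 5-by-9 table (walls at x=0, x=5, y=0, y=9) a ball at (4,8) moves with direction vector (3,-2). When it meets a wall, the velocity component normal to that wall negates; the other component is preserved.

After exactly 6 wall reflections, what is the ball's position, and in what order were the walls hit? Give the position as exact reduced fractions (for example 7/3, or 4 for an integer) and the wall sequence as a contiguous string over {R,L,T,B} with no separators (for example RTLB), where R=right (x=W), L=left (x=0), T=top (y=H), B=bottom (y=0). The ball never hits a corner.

1. t=1/3 → R at (5,22/3); v=(-3,-2)
2. t=5/3 → L at (0,4); v=(3,-2)
3. t=5/3 → R at (5,2/3); v=(-3,-2)
4. t=1/3 → B at (4,0); v=(-3,2)
5. t=4/3 → L at (0,8/3); v=(3,2)
6. t=5/3 → R at (5,6); v=(-3,2)

Final position: (5,6)
Wall sequence: RLRBLR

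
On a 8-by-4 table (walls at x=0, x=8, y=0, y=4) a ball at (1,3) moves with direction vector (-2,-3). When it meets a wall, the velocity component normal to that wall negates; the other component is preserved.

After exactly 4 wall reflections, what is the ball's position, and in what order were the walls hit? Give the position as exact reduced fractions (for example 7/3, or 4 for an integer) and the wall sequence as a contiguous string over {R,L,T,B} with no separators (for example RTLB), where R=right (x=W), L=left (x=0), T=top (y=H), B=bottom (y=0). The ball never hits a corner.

1. t=1/2 → L at (0,3/2); v=(2,-3)
2. t=1/2 → B at (1,0); v=(2,3)
3. t=4/3 → T at (11/3,4); v=(2,-3)
4. t=4/3 → B at (19/3,0); v=(2,3)

Final position: (19/3,0)
Wall sequence: LBTB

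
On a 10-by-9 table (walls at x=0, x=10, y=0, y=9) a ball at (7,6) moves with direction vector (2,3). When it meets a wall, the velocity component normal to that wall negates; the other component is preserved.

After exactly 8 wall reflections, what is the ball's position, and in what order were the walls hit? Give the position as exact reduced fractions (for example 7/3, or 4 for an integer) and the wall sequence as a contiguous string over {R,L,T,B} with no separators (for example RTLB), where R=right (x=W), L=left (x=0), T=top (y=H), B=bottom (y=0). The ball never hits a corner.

Final position: (7,9)
Wall sequence: TRBLTBRT

1. t=1 → T at (9,9); v=(2,-3)
2. t=1/2 → R at (10,15/2); v=(-2,-3)
3. t=5/2 → B at (5,0); v=(-2,3)
4. t=5/2 → L at (0,15/2); v=(2,3)
5. t=1/2 → T at (1,9); v=(2,-3)
6. t=3 → B at (7,0); v=(2,3)
7. t=3/2 → R at (10,9/2); v=(-2,3)
8. t=3/2 → T at (7,9); v=(-2,-3)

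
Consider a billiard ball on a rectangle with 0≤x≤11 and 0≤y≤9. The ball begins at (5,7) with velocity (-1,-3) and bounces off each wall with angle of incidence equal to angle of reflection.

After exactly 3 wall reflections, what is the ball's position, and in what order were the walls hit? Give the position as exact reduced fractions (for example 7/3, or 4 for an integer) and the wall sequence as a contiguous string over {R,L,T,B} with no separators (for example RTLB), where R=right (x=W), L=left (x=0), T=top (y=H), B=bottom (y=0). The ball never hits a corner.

1. t=7/3 → B at (8/3,0); v=(-1,3)
2. t=8/3 → L at (0,8); v=(1,3)
3. t=1/3 → T at (1/3,9); v=(1,-3)

Final position: (1/3,9)
Wall sequence: BLT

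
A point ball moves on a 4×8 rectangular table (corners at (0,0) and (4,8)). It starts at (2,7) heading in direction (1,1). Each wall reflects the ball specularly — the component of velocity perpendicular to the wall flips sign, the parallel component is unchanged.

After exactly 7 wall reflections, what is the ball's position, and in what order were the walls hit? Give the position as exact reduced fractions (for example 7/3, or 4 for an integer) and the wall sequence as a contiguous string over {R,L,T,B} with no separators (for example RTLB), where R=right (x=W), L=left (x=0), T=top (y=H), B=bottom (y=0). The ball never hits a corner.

Final position: (3,8)
Wall sequence: TRLBRLT

1. t=1 → T at (3,8); v=(1,-1)
2. t=1 → R at (4,7); v=(-1,-1)
3. t=4 → L at (0,3); v=(1,-1)
4. t=3 → B at (3,0); v=(1,1)
5. t=1 → R at (4,1); v=(-1,1)
6. t=4 → L at (0,5); v=(1,1)
7. t=3 → T at (3,8); v=(1,-1)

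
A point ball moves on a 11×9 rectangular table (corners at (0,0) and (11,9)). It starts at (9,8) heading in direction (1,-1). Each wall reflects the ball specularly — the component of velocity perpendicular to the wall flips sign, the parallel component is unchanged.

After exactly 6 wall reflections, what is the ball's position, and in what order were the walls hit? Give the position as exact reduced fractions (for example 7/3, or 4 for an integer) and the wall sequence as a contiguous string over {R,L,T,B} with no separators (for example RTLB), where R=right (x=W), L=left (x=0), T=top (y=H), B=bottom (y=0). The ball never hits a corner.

1. t=2 → R at (11,6); v=(-1,-1)
2. t=6 → B at (5,0); v=(-1,1)
3. t=5 → L at (0,5); v=(1,1)
4. t=4 → T at (4,9); v=(1,-1)
5. t=7 → R at (11,2); v=(-1,-1)
6. t=2 → B at (9,0); v=(-1,1)

Final position: (9,0)
Wall sequence: RBLTRB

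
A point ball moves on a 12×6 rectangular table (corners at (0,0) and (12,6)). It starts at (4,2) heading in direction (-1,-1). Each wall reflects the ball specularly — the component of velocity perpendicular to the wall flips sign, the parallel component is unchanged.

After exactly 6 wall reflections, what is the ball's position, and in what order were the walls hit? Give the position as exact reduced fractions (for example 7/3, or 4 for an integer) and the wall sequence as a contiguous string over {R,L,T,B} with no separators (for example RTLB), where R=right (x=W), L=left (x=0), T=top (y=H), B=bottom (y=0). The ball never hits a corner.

Final position: (8,6)
Wall sequence: BLTBRT

1. t=2 → B at (2,0); v=(-1,1)
2. t=2 → L at (0,2); v=(1,1)
3. t=4 → T at (4,6); v=(1,-1)
4. t=6 → B at (10,0); v=(1,1)
5. t=2 → R at (12,2); v=(-1,1)
6. t=4 → T at (8,6); v=(-1,-1)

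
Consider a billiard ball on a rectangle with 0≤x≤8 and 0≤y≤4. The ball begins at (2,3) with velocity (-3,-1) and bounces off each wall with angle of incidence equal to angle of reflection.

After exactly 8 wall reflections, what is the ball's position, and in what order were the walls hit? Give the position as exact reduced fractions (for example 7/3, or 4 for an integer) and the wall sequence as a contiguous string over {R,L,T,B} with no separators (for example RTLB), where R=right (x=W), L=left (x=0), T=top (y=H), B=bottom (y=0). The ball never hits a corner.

1. t=2/3 → L at (0,7/3); v=(3,-1)
2. t=7/3 → B at (7,0); v=(3,1)
3. t=1/3 → R at (8,1/3); v=(-3,1)
4. t=8/3 → L at (0,3); v=(3,1)
5. t=1 → T at (3,4); v=(3,-1)
6. t=5/3 → R at (8,7/3); v=(-3,-1)
7. t=7/3 → B at (1,0); v=(-3,1)
8. t=1/3 → L at (0,1/3); v=(3,1)

Final position: (0,1/3)
Wall sequence: LBRLTRBL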